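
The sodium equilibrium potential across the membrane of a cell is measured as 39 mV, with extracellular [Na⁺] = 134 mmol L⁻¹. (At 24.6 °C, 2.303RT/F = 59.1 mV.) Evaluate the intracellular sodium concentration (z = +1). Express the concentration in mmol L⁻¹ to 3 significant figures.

29.3 mmol L⁻¹

Nernst: E = (59.1/1) · log₁₀([out]/[in]), so log₁₀([out]/[in]) = 39.0 × 1 / 59.1 = 0.6599.
[out]/[in] = 10^(0.6599) = 4.57.
[in] = 134 / 4.57 = 29.32 mmol L⁻¹.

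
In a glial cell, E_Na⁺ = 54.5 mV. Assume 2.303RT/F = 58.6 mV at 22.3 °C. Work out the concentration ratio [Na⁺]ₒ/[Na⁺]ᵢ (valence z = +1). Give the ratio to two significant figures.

8.5

log₁₀([out]/[in]) = E·z/(58.6) = 54.5 × 1 / 58.6 = 0.9300
[out]/[in] = 10^(0.9300) = 8.512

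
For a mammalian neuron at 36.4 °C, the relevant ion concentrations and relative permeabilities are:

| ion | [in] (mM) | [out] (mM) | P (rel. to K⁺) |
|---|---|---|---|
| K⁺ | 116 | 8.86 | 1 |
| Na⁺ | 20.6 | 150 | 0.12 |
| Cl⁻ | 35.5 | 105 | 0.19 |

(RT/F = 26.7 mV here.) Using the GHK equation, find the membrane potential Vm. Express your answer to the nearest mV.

Vm = 26.7 · ln[(Σ P·[cation]ₒ + Σ P·[anion]ᵢ) / (Σ P·[cation]ᵢ + Σ P·[anion]ₒ)]
Numerator = 1×8.86 + 0.12×150 + 0.19×35.5 = 33.6
Denominator = 1×116 + 0.12×20.6 + 0.19×105 = 138.4
Vm = 26.7 · ln(0.24277) = 26.7 × (-1.4156) = -37.80 mV

-38 mV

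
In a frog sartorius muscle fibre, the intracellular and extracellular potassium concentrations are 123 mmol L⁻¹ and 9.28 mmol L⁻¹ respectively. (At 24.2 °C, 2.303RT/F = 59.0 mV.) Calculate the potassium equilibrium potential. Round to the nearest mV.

E = (59.0/z) · log₁₀([K⁺]_out/[K⁺]_in) with z = +1.
= (59.0/1) · log₁₀(9.28/123) = 59.00 · log₁₀(0.07545)
= 59.00 · (-1.1224) = -66.22 mV

-66 mV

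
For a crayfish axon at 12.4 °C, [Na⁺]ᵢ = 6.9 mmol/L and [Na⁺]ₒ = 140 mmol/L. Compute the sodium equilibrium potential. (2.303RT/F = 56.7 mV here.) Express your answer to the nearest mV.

E = (56.7/z) · log₁₀([Na⁺]_out/[Na⁺]_in) with z = +1.
= (56.7/1) · log₁₀(140/6.9) = 56.70 · log₁₀(20.29)
= 56.70 · (1.3073) = 74.12 mV

74 mV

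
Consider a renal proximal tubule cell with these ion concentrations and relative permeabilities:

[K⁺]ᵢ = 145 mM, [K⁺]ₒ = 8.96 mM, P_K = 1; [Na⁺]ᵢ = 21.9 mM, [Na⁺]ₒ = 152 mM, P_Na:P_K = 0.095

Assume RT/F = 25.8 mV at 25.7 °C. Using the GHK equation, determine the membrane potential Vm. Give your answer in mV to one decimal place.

Vm = 25.8 · ln[(Σ P·[cation]ₒ + Σ P·[anion]ᵢ) / (Σ P·[cation]ᵢ + Σ P·[anion]ₒ)]
Numerator = 1×8.96 + 0.095×152 = 23.4
Denominator = 1×145 + 0.095×21.9 = 147.1
Vm = 25.8 · ln(0.1591) = 25.8 × (-1.8382) = -47.43 mV

-47.4 mV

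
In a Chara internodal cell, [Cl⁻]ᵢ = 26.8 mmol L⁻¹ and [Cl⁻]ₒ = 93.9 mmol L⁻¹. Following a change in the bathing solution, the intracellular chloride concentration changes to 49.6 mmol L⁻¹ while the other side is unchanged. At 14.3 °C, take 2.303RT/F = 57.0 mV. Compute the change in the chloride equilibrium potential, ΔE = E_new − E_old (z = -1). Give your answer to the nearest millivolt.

E_old = (57.0/-1)·log₁₀(93.9/26.8) = -31.04 mV
E_new = (57.0/-1)·log₁₀(93.9/49.6) = -15.80 mV
ΔE = -15.80 − (-31.04) = 15.24 mV

15 mV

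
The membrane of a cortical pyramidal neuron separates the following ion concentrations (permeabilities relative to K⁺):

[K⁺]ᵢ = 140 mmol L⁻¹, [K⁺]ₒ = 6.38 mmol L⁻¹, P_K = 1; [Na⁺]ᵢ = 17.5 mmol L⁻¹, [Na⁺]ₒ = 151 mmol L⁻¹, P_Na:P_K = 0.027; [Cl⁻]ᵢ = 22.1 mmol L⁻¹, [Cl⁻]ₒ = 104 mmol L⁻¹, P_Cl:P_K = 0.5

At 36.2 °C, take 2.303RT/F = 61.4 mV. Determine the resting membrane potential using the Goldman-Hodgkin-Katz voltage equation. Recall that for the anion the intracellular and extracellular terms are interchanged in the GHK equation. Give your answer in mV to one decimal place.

-58.4 mV

Vm = 61.4 · log₁₀[(Σ P·[cation]ₒ + Σ P·[anion]ᵢ) / (Σ P·[cation]ᵢ + Σ P·[anion]ₒ)]
Numerator = 1×6.38 + 0.027×151 + 0.5×22.1 = 21.51
Denominator = 1×140 + 0.027×17.5 + 0.5×104 = 192.5
Vm = 61.4 · log₁₀(0.11174) = 61.4 × (-0.9518) = -58.44 mV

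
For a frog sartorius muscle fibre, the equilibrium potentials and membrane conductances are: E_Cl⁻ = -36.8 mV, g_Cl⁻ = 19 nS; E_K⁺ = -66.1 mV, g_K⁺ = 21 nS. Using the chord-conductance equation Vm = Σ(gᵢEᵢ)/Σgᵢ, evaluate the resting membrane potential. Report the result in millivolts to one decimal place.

Σ gᵢEᵢ = 19·(-36.8) + 21·(-66.1) = -2087.30
Σ gᵢ = 19 + 21 = 40
Vm = -2087.30 / 40 = -52.18 mV

-52.2 mV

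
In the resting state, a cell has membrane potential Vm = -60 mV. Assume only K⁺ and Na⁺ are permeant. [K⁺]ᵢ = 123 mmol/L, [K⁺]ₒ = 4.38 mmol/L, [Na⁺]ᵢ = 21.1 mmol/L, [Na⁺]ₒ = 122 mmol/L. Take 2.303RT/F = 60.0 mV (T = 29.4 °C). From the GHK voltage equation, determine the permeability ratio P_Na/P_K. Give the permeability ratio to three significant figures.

0.0661

Let α = P_Na/P_K. GHK: Vm = 60.0·log₁₀[(Kₒ + α·Naₒ)/(Kᵢ + α·Naᵢ)].
10^(Vm/60.0) = 10^(-60.0/60.0) = 0.1
So 0.1·(Kᵢ + α·Naᵢ) = Kₒ + α·Naₒ → α = (0.1·123.0 − 4.38) / (122.0 − 0.1·21.1)
α = (12.3 − 4.38) / (122.0 − 2.11) = 7.92/119.9 = 0.06606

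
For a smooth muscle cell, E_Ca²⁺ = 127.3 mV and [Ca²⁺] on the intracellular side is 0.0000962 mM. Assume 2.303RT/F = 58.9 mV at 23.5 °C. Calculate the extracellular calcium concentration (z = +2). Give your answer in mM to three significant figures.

Nernst: E = (58.9/2) · log₁₀([out]/[in]), so log₁₀([out]/[in]) = 127.3 × 2 / 58.9 = 4.3226.
[out]/[in] = 10^(4.3226) = 2.102e+04.
[out] = 2.102e+04 × 0.0000962 = 2.022 mM.

2.02 mM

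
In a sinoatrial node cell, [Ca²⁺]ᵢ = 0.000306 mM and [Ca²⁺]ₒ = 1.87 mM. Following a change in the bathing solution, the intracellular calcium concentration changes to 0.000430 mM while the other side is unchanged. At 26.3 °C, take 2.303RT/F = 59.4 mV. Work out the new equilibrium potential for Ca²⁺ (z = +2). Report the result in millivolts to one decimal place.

After the shift: [Ca²⁺]_out = 1.87, [Ca²⁺]_in = 0.000430 mM.
E_new = (59.4/2)·log₁₀(1.87/0.000430) = 29.70 · (3.6384) = 108.06 mV

108.1 mV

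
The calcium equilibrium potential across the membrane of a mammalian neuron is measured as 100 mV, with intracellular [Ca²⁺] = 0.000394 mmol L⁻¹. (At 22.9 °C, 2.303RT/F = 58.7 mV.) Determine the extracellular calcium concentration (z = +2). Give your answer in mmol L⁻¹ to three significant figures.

Nernst: E = (58.7/2) · log₁₀([out]/[in]), so log₁₀([out]/[in]) = 100.0 × 2 / 58.7 = 3.4072.
[out]/[in] = 10^(3.4072) = 2554.
[out] = 2554 × 0.000394 = 1.006 mmol L⁻¹.

1.01 mmol L⁻¹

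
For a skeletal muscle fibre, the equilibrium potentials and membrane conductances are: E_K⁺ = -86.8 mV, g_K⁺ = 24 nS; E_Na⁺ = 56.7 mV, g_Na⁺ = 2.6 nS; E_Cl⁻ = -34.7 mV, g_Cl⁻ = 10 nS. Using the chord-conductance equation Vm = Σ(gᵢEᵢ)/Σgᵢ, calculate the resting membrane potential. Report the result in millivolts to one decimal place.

-62.4 mV

Σ gᵢEᵢ = 24·(-86.8) + 2.6·(56.7) + 10·(-34.7) = -2282.78
Σ gᵢ = 24 + 2.6 + 10 = 36.6
Vm = -2282.78 / 36.6 = -62.37 mV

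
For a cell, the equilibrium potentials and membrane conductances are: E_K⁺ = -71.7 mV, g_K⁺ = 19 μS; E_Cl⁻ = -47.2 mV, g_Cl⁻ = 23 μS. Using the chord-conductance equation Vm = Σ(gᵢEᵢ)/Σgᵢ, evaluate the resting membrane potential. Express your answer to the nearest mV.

-58 mV

Σ gᵢEᵢ = 19·(-71.7) + 23·(-47.2) = -2447.90
Σ gᵢ = 19 + 23 = 42
Vm = -2447.90 / 42 = -58.28 mV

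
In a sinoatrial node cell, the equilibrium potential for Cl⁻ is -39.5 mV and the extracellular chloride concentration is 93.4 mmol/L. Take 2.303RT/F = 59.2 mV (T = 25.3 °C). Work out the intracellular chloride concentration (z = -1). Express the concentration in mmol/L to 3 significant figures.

Nernst: E = (59.2/-1) · log₁₀([out]/[in]), so log₁₀([out]/[in]) = -39.5 × -1 / 59.2 = 0.6672.
[out]/[in] = 10^(0.6672) = 4.648.
[in] = 93.4 / 4.648 = 20.1 mmol/L.

20.1 mmol/L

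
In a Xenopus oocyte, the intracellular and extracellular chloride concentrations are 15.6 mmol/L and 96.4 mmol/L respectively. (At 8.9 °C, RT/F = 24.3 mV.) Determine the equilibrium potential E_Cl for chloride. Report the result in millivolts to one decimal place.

E = (24.3/z) · ln([Cl⁻]_out/[Cl⁻]_in) with z = -1.
For an anion, dividing by z = -1 reverses the sign.
= (24.3/-1) · ln(96.4/15.6) = -24.30 · ln(6.179)
= -24.30 · (1.8212) = -44.26 mV

-44.3 mV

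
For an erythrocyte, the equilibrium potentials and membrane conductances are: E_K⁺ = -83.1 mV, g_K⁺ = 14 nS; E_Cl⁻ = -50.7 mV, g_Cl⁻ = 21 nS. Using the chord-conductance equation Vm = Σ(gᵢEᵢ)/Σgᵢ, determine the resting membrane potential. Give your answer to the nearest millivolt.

Σ gᵢEᵢ = 14·(-83.1) + 21·(-50.7) = -2228.10
Σ gᵢ = 14 + 21 = 35
Vm = -2228.10 / 35 = -63.66 mV

-64 mV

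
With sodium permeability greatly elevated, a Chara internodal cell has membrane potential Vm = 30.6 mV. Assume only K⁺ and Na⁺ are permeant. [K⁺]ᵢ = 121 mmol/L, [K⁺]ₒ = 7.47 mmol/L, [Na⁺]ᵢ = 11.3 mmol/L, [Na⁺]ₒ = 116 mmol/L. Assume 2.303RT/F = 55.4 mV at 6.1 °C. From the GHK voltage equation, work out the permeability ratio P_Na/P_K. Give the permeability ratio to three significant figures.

5.60

Let α = P_Na/P_K. GHK: Vm = 55.4·log₁₀[(Kₒ + α·Naₒ)/(Kᵢ + α·Naᵢ)].
10^(Vm/55.4) = 10^(30.6/55.4) = 3.5674
So 3.5674·(Kᵢ + α·Naᵢ) = Kₒ + α·Naₒ → α = (3.5674·121.0 − 7.47) / (116.0 − 3.5674·11.3)
α = (431.7 − 7.47) / (116.0 − 40.31) = 424.2/75.69 = 5.604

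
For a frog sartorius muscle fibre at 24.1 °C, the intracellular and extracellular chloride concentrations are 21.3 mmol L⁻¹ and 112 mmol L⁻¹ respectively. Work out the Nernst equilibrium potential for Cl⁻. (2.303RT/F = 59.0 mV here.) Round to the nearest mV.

-43 mV

E = (59.0/z) · log₁₀([Cl⁻]_out/[Cl⁻]_in) with z = -1.
For an anion, dividing by z = -1 reverses the sign.
= (59.0/-1) · log₁₀(112/21.3) = -59.00 · log₁₀(5.258)
= -59.00 · (0.7208) = -42.53 mV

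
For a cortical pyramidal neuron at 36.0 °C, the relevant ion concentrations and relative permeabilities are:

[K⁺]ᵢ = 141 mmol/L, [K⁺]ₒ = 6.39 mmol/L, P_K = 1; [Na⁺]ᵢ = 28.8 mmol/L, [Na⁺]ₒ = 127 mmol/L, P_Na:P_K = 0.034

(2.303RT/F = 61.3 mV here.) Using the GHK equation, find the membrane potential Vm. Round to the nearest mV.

-69 mV

Vm = 61.3 · log₁₀[(Σ P·[cation]ₒ + Σ P·[anion]ᵢ) / (Σ P·[cation]ᵢ + Σ P·[anion]ₒ)]
Numerator = 1×6.39 + 0.034×127 = 10.71
Denominator = 1×141 + 0.034×28.8 = 142
Vm = 61.3 · log₁₀(0.075419) = 61.3 × (-1.1225) = -68.81 mV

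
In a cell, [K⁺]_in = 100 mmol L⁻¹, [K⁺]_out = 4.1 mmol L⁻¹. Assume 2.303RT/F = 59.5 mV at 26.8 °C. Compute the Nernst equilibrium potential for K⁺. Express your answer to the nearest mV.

-83 mV

E = (59.5/z) · log₁₀([K⁺]_out/[K⁺]_in) with z = +1.
= (59.5/1) · log₁₀(4.1/100) = 59.50 · log₁₀(0.041)
= 59.50 · (-1.3872) = -82.54 mV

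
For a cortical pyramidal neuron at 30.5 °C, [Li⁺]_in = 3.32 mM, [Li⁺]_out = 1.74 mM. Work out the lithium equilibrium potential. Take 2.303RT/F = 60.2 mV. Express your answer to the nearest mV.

E = (60.2/z) · log₁₀([Li⁺]_out/[Li⁺]_in) with z = +1.
= (60.2/1) · log₁₀(1.74/3.32) = 60.20 · log₁₀(0.5241)
= 60.20 · (-0.2806) = -16.89 mV

-17 mV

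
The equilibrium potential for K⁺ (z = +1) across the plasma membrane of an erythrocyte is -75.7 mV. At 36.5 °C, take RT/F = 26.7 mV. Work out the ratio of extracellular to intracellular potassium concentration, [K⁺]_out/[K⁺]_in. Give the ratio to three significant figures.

ln([out]/[in]) = E·z/(26.7) = -75.7 × 1 / 26.7 = -2.8352
[out]/[in] = e^(-2.8352) = 0.05871

0.0587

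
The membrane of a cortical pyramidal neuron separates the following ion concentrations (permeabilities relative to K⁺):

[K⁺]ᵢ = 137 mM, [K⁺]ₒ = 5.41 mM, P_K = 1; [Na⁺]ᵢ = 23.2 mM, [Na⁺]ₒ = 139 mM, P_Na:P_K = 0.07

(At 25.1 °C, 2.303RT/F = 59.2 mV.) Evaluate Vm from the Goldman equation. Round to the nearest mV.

-57 mV

Vm = 59.2 · log₁₀[(Σ P·[cation]ₒ + Σ P·[anion]ᵢ) / (Σ P·[cation]ᵢ + Σ P·[anion]ₒ)]
Numerator = 1×5.41 + 0.07×139 = 15.14
Denominator = 1×137 + 0.07×23.2 = 138.6
Vm = 59.2 · log₁₀(0.10922) = 59.2 × (-0.9617) = -56.93 mV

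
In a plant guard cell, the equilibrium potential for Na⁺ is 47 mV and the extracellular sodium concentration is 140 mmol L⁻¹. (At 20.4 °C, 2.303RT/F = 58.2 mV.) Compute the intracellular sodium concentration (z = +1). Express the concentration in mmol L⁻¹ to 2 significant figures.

22 mmol L⁻¹

Nernst: E = (58.2/1) · log₁₀([out]/[in]), so log₁₀([out]/[in]) = 47.0 × 1 / 58.2 = 0.8076.
[out]/[in] = 10^(0.8076) = 6.42.
[in] = 140 / 6.42 = 21.81 mmol L⁻¹.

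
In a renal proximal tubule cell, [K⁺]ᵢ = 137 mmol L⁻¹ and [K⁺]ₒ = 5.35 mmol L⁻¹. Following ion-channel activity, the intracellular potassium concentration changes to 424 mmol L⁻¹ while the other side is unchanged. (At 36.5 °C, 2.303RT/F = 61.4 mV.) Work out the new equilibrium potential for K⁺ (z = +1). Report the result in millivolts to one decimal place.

-116.6 mV

After the shift: [K⁺]_out = 5.35, [K⁺]_in = 424 mmol L⁻¹.
E_new = (61.4/1)·log₁₀(5.35/424) = 61.40 · (-1.8990) = -116.60 mV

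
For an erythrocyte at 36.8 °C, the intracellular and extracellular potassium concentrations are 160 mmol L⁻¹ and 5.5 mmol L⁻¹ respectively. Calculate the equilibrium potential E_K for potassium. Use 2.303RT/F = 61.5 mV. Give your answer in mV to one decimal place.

E = (61.5/z) · log₁₀([K⁺]_out/[K⁺]_in) with z = +1.
= (61.5/1) · log₁₀(5.5/160) = 61.50 · log₁₀(0.03438)
= 61.50 · (-1.4638) = -90.02 mV

-90.0 mV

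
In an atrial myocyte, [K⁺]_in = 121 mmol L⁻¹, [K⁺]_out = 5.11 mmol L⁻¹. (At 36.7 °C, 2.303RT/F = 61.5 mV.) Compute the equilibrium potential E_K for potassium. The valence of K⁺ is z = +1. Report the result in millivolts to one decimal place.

E = (61.5/z) · log₁₀([K⁺]_out/[K⁺]_in) with z = +1.
= (61.5/1) · log₁₀(5.11/121) = 61.50 · log₁₀(0.04223)
= 61.50 · (-1.3744) = -84.52 mV

-84.5 mV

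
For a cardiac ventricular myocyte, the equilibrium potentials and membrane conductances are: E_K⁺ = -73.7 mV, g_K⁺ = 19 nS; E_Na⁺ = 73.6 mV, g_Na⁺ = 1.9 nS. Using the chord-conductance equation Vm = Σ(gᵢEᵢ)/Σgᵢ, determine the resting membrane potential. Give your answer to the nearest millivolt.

Σ gᵢEᵢ = 19·(-73.7) + 1.9·(73.6) = -1260.46
Σ gᵢ = 19 + 1.9 = 20.9
Vm = -1260.46 / 20.9 = -60.31 mV

-60 mV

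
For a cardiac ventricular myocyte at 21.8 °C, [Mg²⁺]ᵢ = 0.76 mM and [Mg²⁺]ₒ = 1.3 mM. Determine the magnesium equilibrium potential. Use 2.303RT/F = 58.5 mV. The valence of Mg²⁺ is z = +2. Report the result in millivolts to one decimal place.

6.8 mV

E = (58.5/z) · log₁₀([Mg²⁺]_out/[Mg²⁺]_in) with z = +2.
= (58.5/2) · log₁₀(1.3/0.76) = 29.25 · log₁₀(1.711)
= 29.25 · (0.2331) = 6.82 mV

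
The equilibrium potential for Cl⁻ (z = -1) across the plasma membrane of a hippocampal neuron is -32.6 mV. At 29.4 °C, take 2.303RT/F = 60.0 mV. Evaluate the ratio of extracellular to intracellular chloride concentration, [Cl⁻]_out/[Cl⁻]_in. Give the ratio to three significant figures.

log₁₀([out]/[in]) = E·z/(60.0) = -32.6 × -1 / 60.0 = 0.5433
[out]/[in] = 10^(0.5433) = 3.494

3.49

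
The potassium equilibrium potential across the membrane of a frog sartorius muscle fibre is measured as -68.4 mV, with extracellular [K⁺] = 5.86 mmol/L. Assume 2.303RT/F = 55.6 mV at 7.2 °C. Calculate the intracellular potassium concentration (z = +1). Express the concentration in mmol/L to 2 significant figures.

100 mmol/L

Nernst: E = (55.6/1) · log₁₀([out]/[in]), so log₁₀([out]/[in]) = -68.4 × 1 / 55.6 = -1.2302.
[out]/[in] = 10^(-1.2302) = 0.05886.
[in] = 5.86 / 0.05886 = 99.57 mmol/L.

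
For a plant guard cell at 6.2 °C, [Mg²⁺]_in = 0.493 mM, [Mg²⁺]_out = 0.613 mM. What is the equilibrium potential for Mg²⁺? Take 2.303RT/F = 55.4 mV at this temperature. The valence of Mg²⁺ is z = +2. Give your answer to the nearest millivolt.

3 mV

E = (55.4/z) · log₁₀([Mg²⁺]_out/[Mg²⁺]_in) with z = +2.
= (55.4/2) · log₁₀(0.613/0.493) = 27.70 · log₁₀(1.243)
= 27.70 · (0.0946) = 2.62 mV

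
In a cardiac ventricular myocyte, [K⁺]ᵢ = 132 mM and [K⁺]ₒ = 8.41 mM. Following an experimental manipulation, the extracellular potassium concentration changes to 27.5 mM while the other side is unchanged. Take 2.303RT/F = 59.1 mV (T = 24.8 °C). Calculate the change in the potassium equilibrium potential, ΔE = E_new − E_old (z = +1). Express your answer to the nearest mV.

E_old = (59.1/1)·log₁₀(8.41/132) = -70.67 mV
E_new = (59.1/1)·log₁₀(27.5/132) = -40.26 mV
ΔE = -40.26 − (-70.67) = 30.41 mV

30 mV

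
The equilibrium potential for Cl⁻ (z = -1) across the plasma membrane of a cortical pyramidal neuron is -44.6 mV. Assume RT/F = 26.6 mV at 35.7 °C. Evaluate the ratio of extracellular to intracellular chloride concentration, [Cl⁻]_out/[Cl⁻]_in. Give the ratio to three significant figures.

ln([out]/[in]) = E·z/(26.6) = -44.6 × -1 / 26.6 = 1.6767
[out]/[in] = e^(1.6767) = 5.348

5.35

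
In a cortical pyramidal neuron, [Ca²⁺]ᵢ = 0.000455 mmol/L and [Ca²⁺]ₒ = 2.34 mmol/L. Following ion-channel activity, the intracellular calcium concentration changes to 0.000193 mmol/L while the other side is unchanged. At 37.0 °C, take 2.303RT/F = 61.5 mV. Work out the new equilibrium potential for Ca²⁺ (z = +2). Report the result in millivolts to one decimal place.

After the shift: [Ca²⁺]_out = 2.34, [Ca²⁺]_in = 0.000193 mmol/L.
E_new = (61.5/2)·log₁₀(2.34/0.000193) = 30.75 · (4.0837) = 125.57 mV

125.6 mV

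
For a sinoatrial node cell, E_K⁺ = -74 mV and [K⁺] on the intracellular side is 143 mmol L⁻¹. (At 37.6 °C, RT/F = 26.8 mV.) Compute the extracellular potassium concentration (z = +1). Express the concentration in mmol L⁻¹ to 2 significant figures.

Nernst: E = (26.8/1) · ln([out]/[in]), so ln([out]/[in]) = -74.0 × 1 / 26.8 = -2.7612.
[out]/[in] = e^(-2.7612) = 0.06322.
[out] = 0.06322 × 143 = 9.04 mmol L⁻¹.

9.0 mmol L⁻¹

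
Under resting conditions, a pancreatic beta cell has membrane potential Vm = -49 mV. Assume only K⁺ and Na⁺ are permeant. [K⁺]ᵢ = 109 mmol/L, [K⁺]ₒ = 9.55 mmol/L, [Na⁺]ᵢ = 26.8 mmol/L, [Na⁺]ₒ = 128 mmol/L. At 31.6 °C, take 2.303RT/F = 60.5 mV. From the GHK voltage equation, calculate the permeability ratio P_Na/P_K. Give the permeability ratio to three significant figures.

Let α = P_Na/P_K. GHK: Vm = 60.5·log₁₀[(Kₒ + α·Naₒ)/(Kᵢ + α·Naᵢ)].
10^(Vm/60.5) = 10^(-49.0/60.5) = 0.15491
So 0.15491·(Kᵢ + α·Naᵢ) = Kₒ + α·Naₒ → α = (0.15491·109.0 − 9.55) / (128.0 − 0.15491·26.8)
α = (16.89 − 9.55) / (128.0 − 4.152) = 7.335/123.8 = 0.05923

0.0592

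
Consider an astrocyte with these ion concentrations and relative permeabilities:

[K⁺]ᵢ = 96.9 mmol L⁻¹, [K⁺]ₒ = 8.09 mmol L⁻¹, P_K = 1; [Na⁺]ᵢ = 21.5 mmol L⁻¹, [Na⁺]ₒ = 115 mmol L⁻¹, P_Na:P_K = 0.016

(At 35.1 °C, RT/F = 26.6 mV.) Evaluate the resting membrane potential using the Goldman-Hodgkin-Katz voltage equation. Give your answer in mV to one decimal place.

-60.7 mV

Vm = 26.6 · ln[(Σ P·[cation]ₒ + Σ P·[anion]ᵢ) / (Σ P·[cation]ᵢ + Σ P·[anion]ₒ)]
Numerator = 1×8.09 + 0.016×115 = 9.93
Denominator = 1×96.9 + 0.016×21.5 = 97.24
Vm = 26.6 · ln(0.10211) = 26.6 × (-2.2817) = -60.69 mV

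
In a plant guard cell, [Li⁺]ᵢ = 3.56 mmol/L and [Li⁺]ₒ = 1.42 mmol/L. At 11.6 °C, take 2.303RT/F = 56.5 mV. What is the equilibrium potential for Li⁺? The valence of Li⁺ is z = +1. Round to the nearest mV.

E = (56.5/z) · log₁₀([Li⁺]_out/[Li⁺]_in) with z = +1.
= (56.5/1) · log₁₀(1.42/3.56) = 56.50 · log₁₀(0.3989)
= 56.50 · (-0.3992) = -22.55 mV

-23 mV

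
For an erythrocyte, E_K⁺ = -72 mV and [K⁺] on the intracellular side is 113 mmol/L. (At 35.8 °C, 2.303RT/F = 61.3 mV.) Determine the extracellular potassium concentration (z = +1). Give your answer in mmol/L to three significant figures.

Nernst: E = (61.3/1) · log₁₀([out]/[in]), so log₁₀([out]/[in]) = -72.0 × 1 / 61.3 = -1.1746.
[out]/[in] = 10^(-1.1746) = 0.0669.
[out] = 0.0669 × 113 = 7.56 mmol/L.

7.56 mmol/L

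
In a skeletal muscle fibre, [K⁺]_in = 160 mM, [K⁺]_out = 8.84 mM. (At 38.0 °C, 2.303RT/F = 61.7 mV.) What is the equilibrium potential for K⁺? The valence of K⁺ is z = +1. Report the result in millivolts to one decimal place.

E = (61.7/z) · log₁₀([K⁺]_out/[K⁺]_in) with z = +1.
= (61.7/1) · log₁₀(8.84/160) = 61.70 · log₁₀(0.05525)
= 61.70 · (-1.2577) = -77.60 mV

-77.6 mV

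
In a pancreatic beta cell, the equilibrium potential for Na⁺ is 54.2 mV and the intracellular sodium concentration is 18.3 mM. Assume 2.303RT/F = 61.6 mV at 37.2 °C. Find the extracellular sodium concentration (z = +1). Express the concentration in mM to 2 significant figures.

Nernst: E = (61.6/1) · log₁₀([out]/[in]), so log₁₀([out]/[in]) = 54.2 × 1 / 61.6 = 0.8799.
[out]/[in] = 10^(0.8799) = 7.584.
[out] = 7.584 × 18.3 = 138.8 mM.

140 mM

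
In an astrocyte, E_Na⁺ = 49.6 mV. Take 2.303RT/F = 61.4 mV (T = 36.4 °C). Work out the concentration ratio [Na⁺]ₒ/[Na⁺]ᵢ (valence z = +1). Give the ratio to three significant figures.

6.42

log₁₀([out]/[in]) = E·z/(61.4) = 49.6 × 1 / 61.4 = 0.8078
[out]/[in] = 10^(0.8078) = 6.424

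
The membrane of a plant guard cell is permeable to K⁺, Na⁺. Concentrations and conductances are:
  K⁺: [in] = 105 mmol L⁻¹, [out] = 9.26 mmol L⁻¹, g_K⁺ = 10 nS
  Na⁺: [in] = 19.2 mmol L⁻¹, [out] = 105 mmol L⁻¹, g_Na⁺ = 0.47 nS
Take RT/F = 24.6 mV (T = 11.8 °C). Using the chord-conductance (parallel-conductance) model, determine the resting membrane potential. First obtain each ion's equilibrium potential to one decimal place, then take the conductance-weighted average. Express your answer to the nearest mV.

E_K⁺ = (24.6/1)·ln(9.26/105) = -59.7 mV
E_Na⁺ = (24.6/1)·ln(105/19.2) = 41.8 mV
Vm = (Σ gᵢEᵢ)/(Σ gᵢ) = (10·-59.7 + 0.47·41.8) / (10 + 0.47)
= -577.35 / 10.47 = -55.14 mV

-55 mV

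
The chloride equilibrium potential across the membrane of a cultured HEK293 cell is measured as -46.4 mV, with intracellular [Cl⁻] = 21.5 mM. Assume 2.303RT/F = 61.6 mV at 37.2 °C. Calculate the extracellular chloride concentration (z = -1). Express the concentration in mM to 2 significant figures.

120 mM

Nernst: E = (61.6/-1) · log₁₀([out]/[in]), so log₁₀([out]/[in]) = -46.4 × -1 / 61.6 = 0.7532.
[out]/[in] = 10^(0.7532) = 5.666.
[out] = 5.666 × 21.5 = 121.8 mM.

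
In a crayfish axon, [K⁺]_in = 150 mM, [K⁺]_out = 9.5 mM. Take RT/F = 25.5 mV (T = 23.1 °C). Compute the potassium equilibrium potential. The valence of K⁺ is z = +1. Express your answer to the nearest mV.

-70 mV

E = (25.5/z) · ln([K⁺]_out/[K⁺]_in) with z = +1.
= (25.5/1) · ln(9.5/150) = 25.50 · ln(0.06333)
= 25.50 · (-2.7593) = -70.36 mV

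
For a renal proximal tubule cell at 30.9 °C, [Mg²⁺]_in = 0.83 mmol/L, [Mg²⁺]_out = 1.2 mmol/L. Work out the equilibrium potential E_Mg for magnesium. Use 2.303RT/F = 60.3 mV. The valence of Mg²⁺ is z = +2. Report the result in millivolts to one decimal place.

E = (60.3/z) · log₁₀([Mg²⁺]_out/[Mg²⁺]_in) with z = +2.
= (60.3/2) · log₁₀(1.2/0.83) = 30.15 · log₁₀(1.446)
= 30.15 · (0.1601) = 4.83 mV

4.8 mV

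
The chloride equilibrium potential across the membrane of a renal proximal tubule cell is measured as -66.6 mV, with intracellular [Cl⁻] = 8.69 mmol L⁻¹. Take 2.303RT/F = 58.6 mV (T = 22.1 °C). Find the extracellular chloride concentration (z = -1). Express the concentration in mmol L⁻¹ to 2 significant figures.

120 mmol L⁻¹

Nernst: E = (58.6/-1) · log₁₀([out]/[in]), so log₁₀([out]/[in]) = -66.6 × -1 / 58.6 = 1.1365.
[out]/[in] = 10^(1.1365) = 13.69.
[out] = 13.69 × 8.69 = 119 mmol L⁻¹.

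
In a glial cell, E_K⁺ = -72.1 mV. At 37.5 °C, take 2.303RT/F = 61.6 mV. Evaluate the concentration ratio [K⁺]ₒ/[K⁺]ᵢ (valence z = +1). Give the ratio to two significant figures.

log₁₀([out]/[in]) = E·z/(61.6) = -72.1 × 1 / 61.6 = -1.1705
[out]/[in] = 10^(-1.1705) = 0.06754

0.068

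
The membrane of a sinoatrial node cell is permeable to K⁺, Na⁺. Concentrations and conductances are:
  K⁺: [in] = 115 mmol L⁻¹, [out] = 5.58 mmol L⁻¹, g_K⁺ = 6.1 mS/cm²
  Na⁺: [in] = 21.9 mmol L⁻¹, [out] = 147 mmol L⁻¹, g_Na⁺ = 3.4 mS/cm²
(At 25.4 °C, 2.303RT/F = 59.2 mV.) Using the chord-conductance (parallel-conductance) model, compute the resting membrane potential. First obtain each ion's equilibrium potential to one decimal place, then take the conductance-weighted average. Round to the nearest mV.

-32 mV

E_K⁺ = (59.2/1)·log₁₀(5.58/115) = -77.8 mV
E_Na⁺ = (59.2/1)·log₁₀(147/21.9) = 49.0 mV
Vm = (Σ gᵢEᵢ)/(Σ gᵢ) = (6.1·-77.8 + 3.4·49.0) / (6.1 + 3.4)
= -307.98 / 9.5 = -32.42 mV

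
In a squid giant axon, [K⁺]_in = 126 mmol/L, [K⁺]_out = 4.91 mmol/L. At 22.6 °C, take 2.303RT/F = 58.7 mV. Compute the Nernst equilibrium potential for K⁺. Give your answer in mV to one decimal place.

-82.7 mV

E = (58.7/z) · log₁₀([K⁺]_out/[K⁺]_in) with z = +1.
= (58.7/1) · log₁₀(4.91/126) = 58.70 · log₁₀(0.03897)
= 58.70 · (-1.4093) = -82.73 mV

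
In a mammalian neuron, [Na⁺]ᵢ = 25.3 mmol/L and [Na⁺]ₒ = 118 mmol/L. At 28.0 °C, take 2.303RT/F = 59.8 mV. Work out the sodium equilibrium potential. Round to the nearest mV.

40 mV

E = (59.8/z) · log₁₀([Na⁺]_out/[Na⁺]_in) with z = +1.
= (59.8/1) · log₁₀(118/25.3) = 59.80 · log₁₀(4.664)
= 59.80 · (0.6688) = 39.99 mV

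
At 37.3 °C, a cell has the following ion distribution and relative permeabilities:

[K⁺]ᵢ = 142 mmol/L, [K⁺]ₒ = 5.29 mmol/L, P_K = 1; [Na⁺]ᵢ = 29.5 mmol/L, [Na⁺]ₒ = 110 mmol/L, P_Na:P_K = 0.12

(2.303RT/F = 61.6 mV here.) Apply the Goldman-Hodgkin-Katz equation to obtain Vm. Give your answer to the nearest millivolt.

Vm = 61.6 · log₁₀[(Σ P·[cation]ₒ + Σ P·[anion]ᵢ) / (Σ P·[cation]ᵢ + Σ P·[anion]ₒ)]
Numerator = 1×5.29 + 0.12×110 = 18.49
Denominator = 1×142 + 0.12×29.5 = 145.5
Vm = 61.6 · log₁₀(0.12704) = 61.6 × (-0.8960) = -55.20 mV

-55 mV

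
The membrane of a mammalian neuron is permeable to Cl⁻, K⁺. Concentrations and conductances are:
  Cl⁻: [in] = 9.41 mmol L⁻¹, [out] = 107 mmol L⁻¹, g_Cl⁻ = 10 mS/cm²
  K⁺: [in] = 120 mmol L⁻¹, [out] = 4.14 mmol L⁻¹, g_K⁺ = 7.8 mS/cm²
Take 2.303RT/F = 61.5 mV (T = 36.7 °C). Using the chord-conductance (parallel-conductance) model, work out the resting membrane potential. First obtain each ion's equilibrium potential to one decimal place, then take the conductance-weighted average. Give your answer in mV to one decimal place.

-75.9 mV

E_Cl⁻ = (61.5/-1)·log₁₀(107/9.41) = -64.9 mV
E_K⁺ = (61.5/1)·log₁₀(4.14/120) = -89.9 mV
Vm = (Σ gᵢEᵢ)/(Σ gᵢ) = (10·-64.9 + 7.8·-89.9) / (10 + 7.8)
= -1350.22 / 17.8 = -75.86 mV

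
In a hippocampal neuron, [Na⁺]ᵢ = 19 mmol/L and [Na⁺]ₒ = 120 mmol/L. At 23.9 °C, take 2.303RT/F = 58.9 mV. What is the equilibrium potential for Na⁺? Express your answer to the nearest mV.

E = (58.9/z) · log₁₀([Na⁺]_out/[Na⁺]_in) with z = +1.
= (58.9/1) · log₁₀(120/19) = 58.90 · log₁₀(6.316)
= 58.90 · (0.8004) = 47.15 mV

47 mV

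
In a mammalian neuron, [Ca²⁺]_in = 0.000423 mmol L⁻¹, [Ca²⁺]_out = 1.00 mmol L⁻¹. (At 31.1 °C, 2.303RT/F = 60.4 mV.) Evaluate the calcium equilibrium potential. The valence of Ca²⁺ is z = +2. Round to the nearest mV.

102 mV

E = (60.4/z) · log₁₀([Ca²⁺]_out/[Ca²⁺]_in) with z = +2.
= (60.4/2) · log₁₀(1.00/0.000423) = 30.20 · log₁₀(2364)
= 30.20 · (3.3737) = 101.88 mV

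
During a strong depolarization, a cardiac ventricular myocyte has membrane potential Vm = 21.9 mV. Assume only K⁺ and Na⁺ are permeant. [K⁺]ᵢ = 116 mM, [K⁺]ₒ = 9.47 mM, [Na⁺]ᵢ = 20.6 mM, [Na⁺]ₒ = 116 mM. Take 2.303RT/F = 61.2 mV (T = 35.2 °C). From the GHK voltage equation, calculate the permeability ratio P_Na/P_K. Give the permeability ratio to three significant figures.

Let α = P_Na/P_K. GHK: Vm = 61.2·log₁₀[(Kₒ + α·Naₒ)/(Kᵢ + α·Naᵢ)].
10^(Vm/61.2) = 10^(21.9/61.2) = 2.2795
So 2.2795·(Kᵢ + α·Naᵢ) = Kₒ + α·Naₒ → α = (2.2795·116.0 − 9.47) / (116.0 − 2.2795·20.6)
α = (264.4 − 9.47) / (116.0 − 46.96) = 255/69.04 = 3.693

3.69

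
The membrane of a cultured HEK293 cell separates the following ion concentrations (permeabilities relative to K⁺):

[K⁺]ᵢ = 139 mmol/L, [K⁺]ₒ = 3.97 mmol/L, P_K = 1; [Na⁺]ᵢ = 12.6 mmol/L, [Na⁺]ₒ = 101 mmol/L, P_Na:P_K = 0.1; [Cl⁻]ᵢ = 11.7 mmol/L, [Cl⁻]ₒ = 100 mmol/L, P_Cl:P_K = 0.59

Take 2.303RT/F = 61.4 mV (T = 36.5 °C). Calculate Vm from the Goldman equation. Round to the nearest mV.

Vm = 61.4 · log₁₀[(Σ P·[cation]ₒ + Σ P·[anion]ᵢ) / (Σ P·[cation]ᵢ + Σ P·[anion]ₒ)]
Numerator = 1×3.97 + 0.1×101 + 0.59×11.7 = 20.97
Denominator = 1×139 + 0.1×12.6 + 0.59×100 = 199.3
Vm = 61.4 · log₁₀(0.10525) = 61.4 × (-0.9778) = -60.03 mV

-60 mV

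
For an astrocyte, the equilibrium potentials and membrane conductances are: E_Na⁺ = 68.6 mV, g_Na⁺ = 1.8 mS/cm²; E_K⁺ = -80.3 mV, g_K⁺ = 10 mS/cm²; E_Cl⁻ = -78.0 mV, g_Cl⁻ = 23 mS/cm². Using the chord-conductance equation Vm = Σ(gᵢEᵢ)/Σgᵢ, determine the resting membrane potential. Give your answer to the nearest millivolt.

-71 mV

Σ gᵢEᵢ = 1.8·(68.6) + 10·(-80.3) + 23·(-78.0) = -2473.52
Σ gᵢ = 1.8 + 10 + 23 = 34.8
Vm = -2473.52 / 34.8 = -71.08 mV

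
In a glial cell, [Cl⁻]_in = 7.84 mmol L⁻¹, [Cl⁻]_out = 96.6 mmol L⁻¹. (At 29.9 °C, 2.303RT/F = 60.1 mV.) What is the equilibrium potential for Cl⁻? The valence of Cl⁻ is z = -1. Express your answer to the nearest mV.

E = (60.1/z) · log₁₀([Cl⁻]_out/[Cl⁻]_in) with z = -1.
For an anion, dividing by z = -1 reverses the sign.
= (60.1/-1) · log₁₀(96.6/7.84) = -60.10 · log₁₀(12.32)
= -60.10 · (1.0907) = -65.55 mV

-66 mV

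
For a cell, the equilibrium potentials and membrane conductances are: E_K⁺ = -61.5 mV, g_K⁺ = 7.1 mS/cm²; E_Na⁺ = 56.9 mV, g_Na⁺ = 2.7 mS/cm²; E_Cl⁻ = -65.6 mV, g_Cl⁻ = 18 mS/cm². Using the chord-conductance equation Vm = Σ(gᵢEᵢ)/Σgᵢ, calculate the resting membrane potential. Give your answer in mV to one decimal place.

-52.7 mV

Σ gᵢEᵢ = 7.1·(-61.5) + 2.7·(56.9) + 18·(-65.6) = -1463.82
Σ gᵢ = 7.1 + 2.7 + 18 = 27.8
Vm = -1463.82 / 27.8 = -52.66 mV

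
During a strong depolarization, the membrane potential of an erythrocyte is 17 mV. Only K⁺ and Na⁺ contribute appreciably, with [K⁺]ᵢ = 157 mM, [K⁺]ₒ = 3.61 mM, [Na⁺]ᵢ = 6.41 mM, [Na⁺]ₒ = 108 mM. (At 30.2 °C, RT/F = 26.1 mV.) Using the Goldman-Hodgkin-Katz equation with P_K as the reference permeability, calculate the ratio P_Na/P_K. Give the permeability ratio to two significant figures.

3.1

Let α = P_Na/P_K. GHK: Vm = 26.1·ln[(Kₒ + α·Naₒ)/(Kᵢ + α·Naᵢ)].
e^(Vm/26.1) = e^(17.0/26.1) = 1.9181
So 1.9181·(Kᵢ + α·Naᵢ) = Kₒ + α·Naₒ → α = (1.9181·157.0 − 3.61) / (108.0 − 1.9181·6.41)
α = (301.1 − 3.61) / (108.0 − 12.3) = 297.5/95.7 = 3.109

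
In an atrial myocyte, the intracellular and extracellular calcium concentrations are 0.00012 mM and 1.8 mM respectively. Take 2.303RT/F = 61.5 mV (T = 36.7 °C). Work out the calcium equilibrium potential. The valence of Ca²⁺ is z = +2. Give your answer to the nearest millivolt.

128 mV

E = (61.5/z) · log₁₀([Ca²⁺]_out/[Ca²⁺]_in) with z = +2.
= (61.5/2) · log₁₀(1.8/0.00012) = 30.75 · log₁₀(1.5e+04)
= 30.75 · (4.1761) = 128.41 mV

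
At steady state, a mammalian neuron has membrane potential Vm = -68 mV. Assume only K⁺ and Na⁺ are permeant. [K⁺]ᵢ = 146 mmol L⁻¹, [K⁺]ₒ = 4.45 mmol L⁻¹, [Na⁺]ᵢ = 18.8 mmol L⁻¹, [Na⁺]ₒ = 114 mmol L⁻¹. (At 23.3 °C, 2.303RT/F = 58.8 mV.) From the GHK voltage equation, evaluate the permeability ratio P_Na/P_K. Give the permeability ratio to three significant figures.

0.0509

Let α = P_Na/P_K. GHK: Vm = 58.8·log₁₀[(Kₒ + α·Naₒ)/(Kᵢ + α·Naᵢ)].
10^(Vm/58.8) = 10^(-68.0/58.8) = 0.069749
So 0.069749·(Kᵢ + α·Naᵢ) = Kₒ + α·Naₒ → α = (0.069749·146.0 − 4.45) / (114.0 − 0.069749·18.8)
α = (10.18 − 4.45) / (114.0 − 1.311) = 5.733/112.7 = 0.05088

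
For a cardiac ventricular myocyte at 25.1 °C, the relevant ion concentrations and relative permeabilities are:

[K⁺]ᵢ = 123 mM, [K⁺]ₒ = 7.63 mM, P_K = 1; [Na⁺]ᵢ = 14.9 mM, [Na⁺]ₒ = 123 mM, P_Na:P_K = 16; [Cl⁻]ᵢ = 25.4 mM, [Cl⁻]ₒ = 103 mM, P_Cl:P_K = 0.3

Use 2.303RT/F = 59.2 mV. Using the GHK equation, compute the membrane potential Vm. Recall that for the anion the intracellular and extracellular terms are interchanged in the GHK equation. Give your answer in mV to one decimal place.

Vm = 59.2 · log₁₀[(Σ P·[cation]ₒ + Σ P·[anion]ᵢ) / (Σ P·[cation]ᵢ + Σ P·[anion]ₒ)]
Numerator = 1×7.63 + 16×123 + 0.3×25.4 = 1983
Denominator = 1×123 + 16×14.9 + 0.3×103 = 392.3
Vm = 59.2 · log₁₀(5.0554) = 59.2 × (0.7038) = 41.66 mV

41.7 mV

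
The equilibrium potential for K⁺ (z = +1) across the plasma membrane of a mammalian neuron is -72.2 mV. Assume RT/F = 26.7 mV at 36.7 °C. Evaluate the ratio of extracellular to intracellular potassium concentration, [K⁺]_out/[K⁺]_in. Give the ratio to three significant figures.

0.0669

ln([out]/[in]) = E·z/(26.7) = -72.2 × 1 / 26.7 = -2.7041
[out]/[in] = e^(-2.7041) = 0.06693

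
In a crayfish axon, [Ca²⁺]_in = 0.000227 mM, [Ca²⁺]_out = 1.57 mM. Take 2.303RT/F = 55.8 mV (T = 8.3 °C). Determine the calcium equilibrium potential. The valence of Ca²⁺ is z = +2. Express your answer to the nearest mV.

107 mV

E = (55.8/z) · log₁₀([Ca²⁺]_out/[Ca²⁺]_in) with z = +2.
= (55.8/2) · log₁₀(1.57/0.000227) = 27.90 · log₁₀(6916)
= 27.90 · (3.8399) = 107.13 mV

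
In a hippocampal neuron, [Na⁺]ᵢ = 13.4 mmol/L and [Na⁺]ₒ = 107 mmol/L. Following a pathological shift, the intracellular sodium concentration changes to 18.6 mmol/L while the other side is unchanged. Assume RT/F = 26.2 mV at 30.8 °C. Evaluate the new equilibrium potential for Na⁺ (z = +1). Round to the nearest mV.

46 mV

After the shift: [Na⁺]_out = 107, [Na⁺]_in = 18.6 mmol/L.
E_new = (26.2/1)·ln(107/18.6) = 26.20 · (1.7497) = 45.84 mV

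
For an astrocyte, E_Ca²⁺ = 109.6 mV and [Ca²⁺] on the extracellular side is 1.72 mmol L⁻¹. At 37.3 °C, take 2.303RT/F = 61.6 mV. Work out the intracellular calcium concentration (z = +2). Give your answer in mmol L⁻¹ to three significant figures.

0.000475 mmol L⁻¹

Nernst: E = (61.6/2) · log₁₀([out]/[in]), so log₁₀([out]/[in]) = 109.6 × 2 / 61.6 = 3.5584.
[out]/[in] = 10^(3.5584) = 3618.
[in] = 1.72 / 3618 = 0.0004754 mmol L⁻¹.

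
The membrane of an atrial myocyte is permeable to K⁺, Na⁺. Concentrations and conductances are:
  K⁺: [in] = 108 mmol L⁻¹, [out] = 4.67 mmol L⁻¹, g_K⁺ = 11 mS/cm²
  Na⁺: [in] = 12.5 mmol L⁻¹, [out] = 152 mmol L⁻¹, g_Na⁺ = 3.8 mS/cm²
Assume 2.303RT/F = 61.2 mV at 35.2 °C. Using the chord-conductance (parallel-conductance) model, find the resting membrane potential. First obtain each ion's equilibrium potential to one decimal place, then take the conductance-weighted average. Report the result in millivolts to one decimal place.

-45.0 mV

E_K⁺ = (61.2/1)·log₁₀(4.67/108) = -83.5 mV
E_Na⁺ = (61.2/1)·log₁₀(152/12.5) = 66.4 mV
Vm = (Σ gᵢEᵢ)/(Σ gᵢ) = (11·-83.5 + 3.8·66.4) / (11 + 3.8)
= -666.18 / 14.8 = -45.01 mV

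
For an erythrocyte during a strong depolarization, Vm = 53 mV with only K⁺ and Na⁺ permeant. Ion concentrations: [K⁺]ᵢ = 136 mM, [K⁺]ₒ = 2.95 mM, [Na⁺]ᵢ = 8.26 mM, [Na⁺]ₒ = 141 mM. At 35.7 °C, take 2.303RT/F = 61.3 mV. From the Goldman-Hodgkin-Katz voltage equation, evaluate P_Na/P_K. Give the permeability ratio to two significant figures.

12

Let α = P_Na/P_K. GHK: Vm = 61.3·log₁₀[(Kₒ + α·Naₒ)/(Kᵢ + α·Naᵢ)].
10^(Vm/61.3) = 10^(53.0/61.3) = 7.3215
So 7.3215·(Kᵢ + α·Naᵢ) = Kₒ + α·Naₒ → α = (7.3215·136.0 − 2.95) / (141.0 − 7.3215·8.26)
α = (995.7 − 2.95) / (141.0 − 60.48) = 992.8/80.52 = 12.33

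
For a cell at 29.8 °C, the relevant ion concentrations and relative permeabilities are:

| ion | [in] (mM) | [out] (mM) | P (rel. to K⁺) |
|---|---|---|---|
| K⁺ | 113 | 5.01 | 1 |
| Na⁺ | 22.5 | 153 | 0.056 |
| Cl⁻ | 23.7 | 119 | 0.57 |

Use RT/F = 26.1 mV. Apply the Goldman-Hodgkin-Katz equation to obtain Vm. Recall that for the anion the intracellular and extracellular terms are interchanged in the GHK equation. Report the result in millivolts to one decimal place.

Vm = 26.1 · ln[(Σ P·[cation]ₒ + Σ P·[anion]ᵢ) / (Σ P·[cation]ᵢ + Σ P·[anion]ₒ)]
Numerator = 1×5.01 + 0.056×153 + 0.57×23.7 = 27.09
Denominator = 1×113 + 0.056×22.5 + 0.57×119 = 182.1
Vm = 26.1 · ln(0.14876) = 26.1 × (-1.9054) = -49.73 mV

-49.7 mV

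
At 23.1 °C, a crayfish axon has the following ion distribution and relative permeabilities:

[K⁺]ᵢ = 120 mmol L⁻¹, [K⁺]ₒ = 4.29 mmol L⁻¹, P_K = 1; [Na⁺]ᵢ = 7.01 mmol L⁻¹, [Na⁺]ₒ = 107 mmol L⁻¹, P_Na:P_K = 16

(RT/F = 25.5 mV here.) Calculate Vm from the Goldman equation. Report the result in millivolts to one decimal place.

51.0 mV

Vm = 25.5 · ln[(Σ P·[cation]ₒ + Σ P·[anion]ᵢ) / (Σ P·[cation]ᵢ + Σ P·[anion]ₒ)]
Numerator = 1×4.29 + 16×107 = 1716
Denominator = 1×120 + 16×7.01 = 232.2
Vm = 25.5 · ln(7.3927) = 25.5 × (2.0005) = 51.01 mV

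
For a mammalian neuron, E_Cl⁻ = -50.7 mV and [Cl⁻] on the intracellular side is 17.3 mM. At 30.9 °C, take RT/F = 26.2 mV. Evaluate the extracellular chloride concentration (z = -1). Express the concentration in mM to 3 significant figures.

Nernst: E = (26.2/-1) · ln([out]/[in]), so ln([out]/[in]) = -50.7 × -1 / 26.2 = 1.9351.
[out]/[in] = e^(1.9351) = 6.925.
[out] = 6.925 × 17.3 = 119.8 mM.

120 mM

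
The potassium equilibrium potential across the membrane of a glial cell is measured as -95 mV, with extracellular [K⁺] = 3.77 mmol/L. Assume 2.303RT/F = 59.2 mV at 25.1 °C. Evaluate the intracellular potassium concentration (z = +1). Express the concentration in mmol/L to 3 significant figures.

152 mmol/L

Nernst: E = (59.2/1) · log₁₀([out]/[in]), so log₁₀([out]/[in]) = -95.0 × 1 / 59.2 = -1.6047.
[out]/[in] = 10^(-1.6047) = 0.02485.
[in] = 3.77 / 0.02485 = 151.7 mmol/L.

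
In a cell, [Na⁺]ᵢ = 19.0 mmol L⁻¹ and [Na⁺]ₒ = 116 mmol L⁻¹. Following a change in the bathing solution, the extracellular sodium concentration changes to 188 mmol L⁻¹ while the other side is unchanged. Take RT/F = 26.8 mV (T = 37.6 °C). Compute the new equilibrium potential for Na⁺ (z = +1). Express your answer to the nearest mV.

After the shift: [Na⁺]_out = 188, [Na⁺]_in = 19.0 mmol L⁻¹.
E_new = (26.8/1)·ln(188/19.0) = 26.80 · (2.2920) = 61.43 mV

61 mV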